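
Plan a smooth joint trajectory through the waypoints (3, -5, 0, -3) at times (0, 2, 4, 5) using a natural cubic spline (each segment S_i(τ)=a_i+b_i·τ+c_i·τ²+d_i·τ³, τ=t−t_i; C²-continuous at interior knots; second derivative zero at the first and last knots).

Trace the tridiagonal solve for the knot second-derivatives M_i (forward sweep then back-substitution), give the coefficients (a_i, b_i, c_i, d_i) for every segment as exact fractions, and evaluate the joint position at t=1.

Δ: Δ0=-4, Δ1=5/2, Δ2=-3
row 1: diag=8, rhs=39; c'=1/4, d'=39/8
row 2: denom=6−2·1/4=11/2; d'=(-33−2·39/8)/(11/2)=-171/22
back: M2=-171/22
back: M1=39/8−1/4·-171/22=75/11
M: M0=0, M1=75/11, M2=-171/22, M3=0
seg 0: a=3, c=M0/2=0, d=(M1−M0)/(6·2)=25/44, b=Δ0−h0·(2M0+M1)/6=-69/11
seg 1: a=-5, c=M1/2=75/22, d=(M2−M1)/(6·2)=-107/88, b=Δ1−h1·(2M1+M2)/6=6/11
seg 2: a=0, c=M2/2=-171/44, d=(M3−M2)/(6·1)=57/44, b=Δ2−h2·(2M2+M3)/6=-9/22
t_q=1 → seg 0, τ=1; S=3+-69/11·τ+0·τ²+25/44·τ³=-119/44

  seg 0: a=3 b=-69/11 c=0 d=25/44
  seg 1: a=-5 b=6/11 c=75/22 d=-107/88
  seg 2: a=0 b=-9/22 c=-171/44 d=57/44
S(1) = -119/44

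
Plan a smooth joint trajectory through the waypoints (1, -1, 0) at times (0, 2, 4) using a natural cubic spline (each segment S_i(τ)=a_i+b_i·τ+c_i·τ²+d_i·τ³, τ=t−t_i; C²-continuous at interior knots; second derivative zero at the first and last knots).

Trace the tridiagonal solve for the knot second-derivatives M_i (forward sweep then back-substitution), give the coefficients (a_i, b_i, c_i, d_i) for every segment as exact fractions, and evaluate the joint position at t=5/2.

  seg 0: a=1 b=-11/8 c=0 d=3/32
  seg 1: a=-1 b=-1/4 c=9/16 d=-3/32
S(5/2) = -255/256

Δ: Δ0=-1, Δ1=1/2
row 1: diag=8, rhs=9; c'=1/4, d'=9/8
back: M1=9/8
M: M0=0, M1=9/8, M2=0
seg 0: a=1, c=M0/2=0, d=(M1−M0)/(6·2)=3/32, b=Δ0−h0·(2M0+M1)/6=-11/8
seg 1: a=-1, c=M1/2=9/16, d=(M2−M1)/(6·2)=-3/32, b=Δ1−h1·(2M1+M2)/6=-1/4
t_q=5/2 → seg 1, τ=1/2; S=-1+-1/4·τ+9/16·τ²+-3/32·τ³=-255/256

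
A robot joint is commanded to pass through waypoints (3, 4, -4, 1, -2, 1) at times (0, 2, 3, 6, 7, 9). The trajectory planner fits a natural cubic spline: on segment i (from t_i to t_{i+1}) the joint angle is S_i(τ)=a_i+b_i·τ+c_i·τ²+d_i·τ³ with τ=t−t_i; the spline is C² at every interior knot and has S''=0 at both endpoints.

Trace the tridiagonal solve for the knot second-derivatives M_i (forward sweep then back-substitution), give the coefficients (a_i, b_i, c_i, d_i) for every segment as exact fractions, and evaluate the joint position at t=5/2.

  seg 0: a=3 b=45121/11310 c=0 d=-19733/22620
  seg 1: a=4 b=-73277/11310 c=-19733/3770 d=20998/5655
  seg 2: a=-4 b=-65687/11310 c=22263/3770 d=-33/29
  seg 3: a=1 b=-12443/11310 c=-16347/3770 d=13777/5655
  seg 4: a=-2 b=-27863/11310 c=11207/3770 d=-11207/22620
S(5/2) = -253/3016

Δ: Δ0=1/2, Δ1=-8, Δ2=5/3, Δ3=-3, Δ4=3/2
row 1: diag=6, rhs=-51; c'=1/6, d'=-17/2
row 2: denom=8−1·1/6=47/6; d'=(58−1·-17/2)/(47/6)=399/47
row 3: denom=8−3·18/47=322/47; d'=(-28−3·399/47)/(322/47)=-359/46
row 4: denom=6−1·47/322=1885/322; d'=(27−1·-359/46)/(1885/322)=11207/1885
back: M4=11207/1885
back: M3=-359/46−47/322·11207/1885=-16347/1885
back: M2=399/47−18/47·-16347/1885=22263/1885
back: M1=-17/2−1/6·22263/1885=-19733/1885
M: M0=0, M1=-19733/1885, M2=22263/1885, M3=-16347/1885, M4=11207/1885, M5=0
seg 0: a=3, c=M0/2=0, d=(M1−M0)/(6·2)=-19733/22620, b=Δ0−h0·(2M0+M1)/6=45121/11310
seg 1: a=4, c=M1/2=-19733/3770, d=(M2−M1)/(6·1)=20998/5655, b=Δ1−h1·(2M1+M2)/6=-73277/11310
seg 2: a=-4, c=M2/2=22263/3770, d=(M3−M2)/(6·3)=-33/29, b=Δ2−h2·(2M2+M3)/6=-65687/11310
seg 3: a=1, c=M3/2=-16347/3770, d=(M4−M3)/(6·1)=13777/5655, b=Δ3−h3·(2M3+M4)/6=-12443/11310
seg 4: a=-2, c=M4/2=11207/3770, d=(M5−M4)/(6·2)=-11207/22620, b=Δ4−h4·(2M4+M5)/6=-27863/11310
t_q=5/2 → seg 1, τ=1/2; S=4+-73277/11310·τ+-19733/3770·τ²+20998/5655·τ³=-253/3016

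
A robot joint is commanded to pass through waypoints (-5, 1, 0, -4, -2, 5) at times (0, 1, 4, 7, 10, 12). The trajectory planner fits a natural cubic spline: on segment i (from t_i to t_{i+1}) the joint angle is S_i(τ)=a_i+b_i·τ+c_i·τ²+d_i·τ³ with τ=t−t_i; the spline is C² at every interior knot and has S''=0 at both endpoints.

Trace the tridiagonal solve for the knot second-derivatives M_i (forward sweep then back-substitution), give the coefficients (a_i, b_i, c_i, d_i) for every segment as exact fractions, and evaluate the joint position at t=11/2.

  seg 0: a=-5 b=13567/1986 c=0 d=-1651/1986
  seg 1: a=1 b=4307/993 c=-1651/662 d=1861/5958
  seg 2: a=0 b=-4355/1986 c=105/331 d=-61/5958
  seg 3: a=-4 b=-562/993 c=149/662 d=41/662
  seg 4: a=-2 b=4879/1986 c=259/331 d=-259/1986
S(11/2) = -13823/5296

Δ: Δ0=6, Δ1=-1/3, Δ2=-4/3, Δ3=2/3, Δ4=7/2
row 1: diag=8, rhs=-38; c'=3/8, d'=-19/4
row 2: denom=12−3·3/8=87/8; d'=(-6−3·-19/4)/(87/8)=22/29
row 3: denom=12−3·8/29=324/29; d'=(12−3·22/29)/(324/29)=47/54
row 4: denom=10−3·29/108=331/36; d'=(17−3·47/54)/(331/36)=518/331
back: M4=518/331
back: M3=47/54−29/108·518/331=149/331
back: M2=22/29−8/29·149/331=210/331
back: M1=-19/4−3/8·210/331=-1651/331
M: M0=0, M1=-1651/331, M2=210/331, M3=149/331, M4=518/331, M5=0
seg 0: a=-5, c=M0/2=0, d=(M1−M0)/(6·1)=-1651/1986, b=Δ0−h0·(2M0+M1)/6=13567/1986
seg 1: a=1, c=M1/2=-1651/662, d=(M2−M1)/(6·3)=1861/5958, b=Δ1−h1·(2M1+M2)/6=4307/993
seg 2: a=0, c=M2/2=105/331, d=(M3−M2)/(6·3)=-61/5958, b=Δ2−h2·(2M2+M3)/6=-4355/1986
seg 3: a=-4, c=M3/2=149/662, d=(M4−M3)/(6·3)=41/662, b=Δ3−h3·(2M3+M4)/6=-562/993
seg 4: a=-2, c=M4/2=259/331, d=(M5−M4)/(6·2)=-259/1986, b=Δ4−h4·(2M4+M5)/6=4879/1986
t_q=11/2 → seg 2, τ=3/2; S=0+-4355/1986·τ+105/331·τ²+-61/5958·τ³=-13823/5296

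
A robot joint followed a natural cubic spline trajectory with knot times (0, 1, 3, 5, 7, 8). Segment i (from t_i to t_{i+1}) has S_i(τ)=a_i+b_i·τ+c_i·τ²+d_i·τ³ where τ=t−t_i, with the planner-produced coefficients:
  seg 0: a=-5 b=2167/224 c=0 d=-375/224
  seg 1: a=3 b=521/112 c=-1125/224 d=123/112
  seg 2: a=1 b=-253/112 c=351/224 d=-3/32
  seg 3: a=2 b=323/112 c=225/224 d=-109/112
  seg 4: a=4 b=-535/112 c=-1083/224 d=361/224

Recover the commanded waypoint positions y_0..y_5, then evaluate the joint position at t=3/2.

y_0=-5 y_1=3 y_2=1 y_3=2 y_4=4 y_5=-4
S(3/2) = 1885/448

y_0 = S_0(0) = a_0 = -5
y_1 = S_1(0) = a_1 = 3
y_2 = S_2(0) = a_2 = 1
y_3 = S_3(0) = a_3 = 2
y_4 = S_4(0) = a_4 = 4
y_5 = S_4(1) = -4
t_q=3/2 is in segment 1 (τ=1/2); S_1(τ)=1885/448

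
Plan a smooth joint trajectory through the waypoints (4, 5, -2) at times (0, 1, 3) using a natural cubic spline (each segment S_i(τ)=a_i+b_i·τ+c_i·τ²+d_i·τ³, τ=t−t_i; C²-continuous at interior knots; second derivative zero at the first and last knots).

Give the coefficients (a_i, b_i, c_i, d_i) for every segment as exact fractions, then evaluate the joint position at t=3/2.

  seg 0: a=4 b=7/4 c=0 d=-3/4
  seg 1: a=5 b=-1/2 c=-9/4 d=3/8
S(3/2) = 271/64

Δ: Δ0=1, Δ1=-7/2
row 1: diag=6, rhs=-27; c'=1/3, d'=-9/2
back: M1=-9/2
M: M0=0, M1=-9/2, M2=0
seg 0: a=4, c=M0/2=0, d=(M1−M0)/(6·1)=-3/4, b=Δ0−h0·(2M0+M1)/6=7/4
seg 1: a=5, c=M1/2=-9/4, d=(M2−M1)/(6·2)=3/8, b=Δ1−h1·(2M1+M2)/6=-1/2
t_q=3/2 → seg 1, τ=1/2; S=5+-1/2·τ+-9/4·τ²+3/8·τ³=271/64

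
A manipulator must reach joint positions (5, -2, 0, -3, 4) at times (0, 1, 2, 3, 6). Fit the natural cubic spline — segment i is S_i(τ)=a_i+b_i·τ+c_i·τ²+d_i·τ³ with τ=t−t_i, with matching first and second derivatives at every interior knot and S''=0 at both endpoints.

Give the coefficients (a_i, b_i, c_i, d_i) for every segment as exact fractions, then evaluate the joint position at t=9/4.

Δ: Δ0=-7, Δ1=2, Δ2=-3, Δ3=7/3
row 1: diag=4, rhs=54; c'=1/4, d'=27/2
row 2: denom=4−1·1/4=15/4; d'=(-30−1·27/2)/(15/4)=-58/5
row 3: denom=8−1·4/15=116/15; d'=(32−1·-58/5)/(116/15)=327/58
back: M3=327/58
back: M2=-58/5−4/15·327/58=-380/29
back: M1=27/2−1/4·-380/29=973/58
M: M0=0, M1=973/58, M2=-380/29, M3=327/58, M4=0
seg 0: a=5, c=M0/2=0, d=(M1−M0)/(6·1)=973/348, b=Δ0−h0·(2M0+M1)/6=-3409/348
seg 1: a=-2, c=M1/2=973/116, d=(M2−M1)/(6·1)=-1733/348, b=Δ1−h1·(2M1+M2)/6=-245/174
seg 2: a=0, c=M2/2=-190/29, d=(M3−M2)/(6·1)=1087/348, b=Δ2−h2·(2M2+M3)/6=149/348
seg 3: a=-3, c=M3/2=327/116, d=(M4−M3)/(6·3)=-109/348, b=Δ3−h3·(2M3+M4)/6=-575/174
t_q=9/4 → seg 2, τ=1/4; S=0+149/348·τ+-190/29·τ²+1087/348·τ³=-1883/7424

  seg 0: a=5 b=-3409/348 c=0 d=973/348
  seg 1: a=-2 b=-245/174 c=973/116 d=-1733/348
  seg 2: a=0 b=149/348 c=-190/29 d=1087/348
  seg 3: a=-3 b=-575/174 c=327/116 d=-109/348
S(9/4) = -1883/7424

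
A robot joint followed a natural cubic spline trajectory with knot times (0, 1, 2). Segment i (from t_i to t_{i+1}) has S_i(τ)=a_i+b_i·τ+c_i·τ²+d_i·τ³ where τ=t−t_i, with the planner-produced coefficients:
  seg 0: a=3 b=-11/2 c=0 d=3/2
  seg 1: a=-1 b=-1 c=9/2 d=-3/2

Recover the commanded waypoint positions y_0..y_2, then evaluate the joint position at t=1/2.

y_0=3 y_1=-1 y_2=1
S(1/2) = 7/16

y_0 = S_0(0) = a_0 = 3
y_1 = S_1(0) = a_1 = -1
y_2 = S_1(1) = 1
t_q=1/2 is in segment 0 (τ=1/2); S_0(τ)=7/16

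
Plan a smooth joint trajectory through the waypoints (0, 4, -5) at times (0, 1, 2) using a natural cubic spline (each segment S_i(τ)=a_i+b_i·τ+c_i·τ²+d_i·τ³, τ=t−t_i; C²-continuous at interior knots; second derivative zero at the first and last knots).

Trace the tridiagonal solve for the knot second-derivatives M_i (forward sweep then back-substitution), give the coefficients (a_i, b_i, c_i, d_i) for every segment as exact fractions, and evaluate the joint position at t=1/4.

  seg 0: a=0 b=29/4 c=0 d=-13/4
  seg 1: a=4 b=-5/2 c=-39/4 d=13/4
S(1/4) = 451/256

Δ: Δ0=4, Δ1=-9
row 1: diag=4, rhs=-78; c'=1/4, d'=-39/2
back: M1=-39/2
M: M0=0, M1=-39/2, M2=0
seg 0: a=0, c=M0/2=0, d=(M1−M0)/(6·1)=-13/4, b=Δ0−h0·(2M0+M1)/6=29/4
seg 1: a=4, c=M1/2=-39/4, d=(M2−M1)/(6·1)=13/4, b=Δ1−h1·(2M1+M2)/6=-5/2
t_q=1/4 → seg 0, τ=1/4; S=0+29/4·τ+0·τ²+-13/4·τ³=451/256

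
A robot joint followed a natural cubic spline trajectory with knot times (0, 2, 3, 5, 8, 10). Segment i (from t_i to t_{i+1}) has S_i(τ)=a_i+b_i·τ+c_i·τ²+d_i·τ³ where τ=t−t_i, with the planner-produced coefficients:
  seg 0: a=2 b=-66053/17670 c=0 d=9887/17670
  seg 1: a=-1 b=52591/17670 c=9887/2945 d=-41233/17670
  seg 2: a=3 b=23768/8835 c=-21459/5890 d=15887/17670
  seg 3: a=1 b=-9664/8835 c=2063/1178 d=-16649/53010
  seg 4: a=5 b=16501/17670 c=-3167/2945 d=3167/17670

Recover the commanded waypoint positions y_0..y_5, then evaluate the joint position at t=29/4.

y_0=2 y_1=-1 y_2=3 y_3=1 y_4=5 y_5=4
S(29/4) = 1442707/376960

y_0 = S_0(0) = a_0 = 2
y_1 = S_1(0) = a_1 = -1
y_2 = S_2(0) = a_2 = 3
y_3 = S_3(0) = a_3 = 1
y_4 = S_4(0) = a_4 = 5
y_5 = S_4(2) = 4
t_q=29/4 is in segment 3 (τ=9/4); S_3(τ)=1442707/376960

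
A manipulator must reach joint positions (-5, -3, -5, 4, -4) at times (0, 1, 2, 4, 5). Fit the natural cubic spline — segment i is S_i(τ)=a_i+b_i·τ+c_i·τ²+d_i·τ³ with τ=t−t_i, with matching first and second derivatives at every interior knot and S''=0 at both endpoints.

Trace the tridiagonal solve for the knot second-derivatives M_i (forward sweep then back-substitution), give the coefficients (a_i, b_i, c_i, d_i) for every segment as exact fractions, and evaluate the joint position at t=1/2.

  seg 0: a=-5 b=218/61 c=0 d=-96/61
  seg 1: a=-3 b=-70/61 c=-288/61 d=236/61
  seg 2: a=-5 b=62/61 c=420/61 d=-1255/488
  seg 3: a=4 b=-281/122 c=-2085/244 d=695/244
S(1/2) = -208/61

Δ: Δ0=2, Δ1=-2, Δ2=9/2, Δ3=-8
row 1: diag=4, rhs=-24; c'=1/4, d'=-6
row 2: denom=6−1·1/4=23/4; d'=(39−1·-6)/(23/4)=180/23
row 3: denom=6−2·8/23=122/23; d'=(-75−2·180/23)/(122/23)=-2085/122
back: M3=-2085/122
back: M2=180/23−8/23·-2085/122=840/61
back: M1=-6−1/4·840/61=-576/61
M: M0=0, M1=-576/61, M2=840/61, M3=-2085/122, M4=0
seg 0: a=-5, c=M0/2=0, d=(M1−M0)/(6·1)=-96/61, b=Δ0−h0·(2M0+M1)/6=218/61
seg 1: a=-3, c=M1/2=-288/61, d=(M2−M1)/(6·1)=236/61, b=Δ1−h1·(2M1+M2)/6=-70/61
seg 2: a=-5, c=M2/2=420/61, d=(M3−M2)/(6·2)=-1255/488, b=Δ2−h2·(2M2+M3)/6=62/61
seg 3: a=4, c=M3/2=-2085/244, d=(M4−M3)/(6·1)=695/244, b=Δ3−h3·(2M3+M4)/6=-281/122
t_q=1/2 → seg 0, τ=1/2; S=-5+218/61·τ+0·τ²+-96/61·τ³=-208/61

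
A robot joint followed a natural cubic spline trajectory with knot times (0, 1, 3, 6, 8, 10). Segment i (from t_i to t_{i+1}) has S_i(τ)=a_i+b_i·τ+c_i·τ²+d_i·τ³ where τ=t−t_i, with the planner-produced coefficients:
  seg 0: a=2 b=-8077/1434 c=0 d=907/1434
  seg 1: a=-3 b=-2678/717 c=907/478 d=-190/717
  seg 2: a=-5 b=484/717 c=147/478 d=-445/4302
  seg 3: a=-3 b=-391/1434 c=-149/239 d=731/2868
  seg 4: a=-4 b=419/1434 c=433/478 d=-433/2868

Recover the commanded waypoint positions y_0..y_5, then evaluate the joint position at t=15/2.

y_0 = S_0(0) = a_0 = 2
y_1 = S_1(0) = a_1 = -3
y_2 = S_2(0) = a_2 = -5
y_3 = S_3(0) = a_3 = -3
y_4 = S_4(0) = a_4 = -4
y_5 = S_4(2) = -1
t_q=15/2 is in segment 3 (τ=3/2); S_3(τ)=-30221/7648

y_0=2 y_1=-3 y_2=-5 y_3=-3 y_4=-4 y_5=-1
S(15/2) = -30221/7648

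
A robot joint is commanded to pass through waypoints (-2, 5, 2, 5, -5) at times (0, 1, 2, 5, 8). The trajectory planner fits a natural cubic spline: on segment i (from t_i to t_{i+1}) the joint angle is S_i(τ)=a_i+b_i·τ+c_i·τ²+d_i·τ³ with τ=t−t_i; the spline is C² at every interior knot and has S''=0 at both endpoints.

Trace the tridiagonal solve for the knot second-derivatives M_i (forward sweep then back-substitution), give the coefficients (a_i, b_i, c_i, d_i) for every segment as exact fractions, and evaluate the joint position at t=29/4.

  seg 0: a=-2 b=469/48 c=0 d=-133/48
  seg 1: a=5 b=35/24 c=-133/16 d=185/48
  seg 2: a=2 b=-173/48 c=13/4 d=-247/432
  seg 3: a=5 b=11/24 c=-91/48 d=91/432
S(29/4) = -1195/1024

Δ: Δ0=7, Δ1=-3, Δ2=1, Δ3=-10/3
row 1: diag=4, rhs=-60; c'=1/4, d'=-15
row 2: denom=8−1·1/4=31/4; d'=(24−1·-15)/(31/4)=156/31
row 3: denom=12−3·12/31=336/31; d'=(-26−3·156/31)/(336/31)=-91/24
back: M3=-91/24
back: M2=156/31−12/31·-91/24=13/2
back: M1=-15−1/4·13/2=-133/8
M: M0=0, M1=-133/8, M2=13/2, M3=-91/24, M4=0
seg 0: a=-2, c=M0/2=0, d=(M1−M0)/(6·1)=-133/48, b=Δ0−h0·(2M0+M1)/6=469/48
seg 1: a=5, c=M1/2=-133/16, d=(M2−M1)/(6·1)=185/48, b=Δ1−h1·(2M1+M2)/6=35/24
seg 2: a=2, c=M2/2=13/4, d=(M3−M2)/(6·3)=-247/432, b=Δ2−h2·(2M2+M3)/6=-173/48
seg 3: a=5, c=M3/2=-91/48, d=(M4−M3)/(6·3)=91/432, b=Δ3−h3·(2M3+M4)/6=11/24
t_q=29/4 → seg 3, τ=9/4; S=5+11/24·τ+-91/48·τ²+91/432·τ³=-1195/1024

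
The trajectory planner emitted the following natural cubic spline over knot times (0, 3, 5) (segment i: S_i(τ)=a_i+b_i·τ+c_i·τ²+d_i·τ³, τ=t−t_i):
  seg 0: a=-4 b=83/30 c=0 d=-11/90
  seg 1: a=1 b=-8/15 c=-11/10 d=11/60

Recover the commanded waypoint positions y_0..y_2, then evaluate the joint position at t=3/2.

y_0=-4 y_1=1 y_2=-3
S(3/2) = -21/80

y_0 = S_0(0) = a_0 = -4
y_1 = S_1(0) = a_1 = 1
y_2 = S_1(2) = -3
t_q=3/2 is in segment 0 (τ=3/2); S_0(τ)=-21/80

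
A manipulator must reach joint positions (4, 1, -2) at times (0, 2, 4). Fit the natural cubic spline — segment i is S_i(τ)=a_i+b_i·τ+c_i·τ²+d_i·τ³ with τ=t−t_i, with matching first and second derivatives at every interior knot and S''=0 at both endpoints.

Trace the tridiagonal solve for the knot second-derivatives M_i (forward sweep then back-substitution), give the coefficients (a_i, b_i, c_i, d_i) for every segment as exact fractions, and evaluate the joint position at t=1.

  seg 0: a=4 b=-3/2 c=0 d=0
  seg 1: a=1 b=-3/2 c=0 d=0
S(1) = 5/2

Δ: Δ0=-3/2, Δ1=-3/2
row 1: diag=8, rhs=0; c'=1/4, d'=0
back: M1=0
M: M0=0, M1=0, M2=0
seg 0: a=4, c=M0/2=0, d=(M1−M0)/(6·2)=0, b=Δ0−h0·(2M0+M1)/6=-3/2
seg 1: a=1, c=M1/2=0, d=(M2−M1)/(6·2)=0, b=Δ1−h1·(2M1+M2)/6=-3/2
t_q=1 → seg 0, τ=1; S=4+-3/2·τ+0·τ²+0·τ³=5/2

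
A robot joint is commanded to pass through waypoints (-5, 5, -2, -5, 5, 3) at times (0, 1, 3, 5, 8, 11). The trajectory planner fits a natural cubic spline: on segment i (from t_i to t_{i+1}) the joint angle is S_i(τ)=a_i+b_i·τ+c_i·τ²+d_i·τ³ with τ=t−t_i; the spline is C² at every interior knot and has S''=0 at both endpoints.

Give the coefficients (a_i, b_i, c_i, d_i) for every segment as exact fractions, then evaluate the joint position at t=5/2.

Δ: Δ0=10, Δ1=-7/2, Δ2=-3/2, Δ3=10/3, Δ4=-2/3
row 1: diag=6, rhs=-81; c'=1/3, d'=-27/2
row 2: denom=8−2·1/3=22/3; d'=(12−2·-27/2)/(22/3)=117/22
row 3: denom=10−2·3/11=104/11; d'=(29−2·117/22)/(104/11)=101/52
row 4: denom=12−3·33/104=1149/104; d'=(-24−3·101/52)/(1149/104)=-1034/383
back: M4=-1034/383
back: M3=101/52−33/104·-1034/383=1072/383
back: M2=117/22−3/11·1072/383=3489/766
back: M1=-27/2−1/3·3489/766=-5752/383
M: M0=0, M1=-5752/383, M2=3489/766, M3=1072/383, M4=-1034/383, M5=0
seg 0: a=-5, c=M0/2=0, d=(M1−M0)/(6·1)=-2876/1149, b=Δ0−h0·(2M0+M1)/6=14366/1149
seg 1: a=5, c=M1/2=-2876/383, d=(M2−M1)/(6·2)=14993/9192, b=Δ1−h1·(2M1+M2)/6=5738/1149
seg 2: a=-2, c=M2/2=3489/1532, d=(M3−M2)/(6·2)=-1345/9192, b=Δ2−h2·(2M2+M3)/6=-12569/2298
seg 3: a=-5, c=M3/2=536/383, d=(M4−M3)/(6·3)=-117/383, b=Δ3−h3·(2M3+M4)/6=2165/1149
seg 4: a=5, c=M4/2=-517/383, d=(M5−M4)/(6·3)=517/3447, b=Δ4−h4·(2M4+M5)/6=2336/1149
t_q=5/2 → seg 1, τ=3/2; S=5+5738/1149·τ+-2876/383·τ²+14993/9192·τ³=26969/24512

  seg 0: a=-5 b=14366/1149 c=0 d=-2876/1149
  seg 1: a=5 b=5738/1149 c=-2876/383 d=14993/9192
  seg 2: a=-2 b=-12569/2298 c=3489/1532 d=-1345/9192
  seg 3: a=-5 b=2165/1149 c=536/383 d=-117/383
  seg 4: a=5 b=2336/1149 c=-517/383 d=517/3447
S(5/2) = 26969/24512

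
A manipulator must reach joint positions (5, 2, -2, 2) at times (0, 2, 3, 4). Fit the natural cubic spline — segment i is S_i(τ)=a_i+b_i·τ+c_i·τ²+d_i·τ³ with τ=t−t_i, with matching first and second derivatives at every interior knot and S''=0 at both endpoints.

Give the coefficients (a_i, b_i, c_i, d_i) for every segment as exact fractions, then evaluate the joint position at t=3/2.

  seg 0: a=5 b=3/46 c=0 d=-9/23
  seg 1: a=2 b=-213/46 c=-54/23 d=137/46
  seg 2: a=-2 b=-9/23 c=303/46 d=-101/46
S(3/2) = 695/184

Δ: Δ0=-3/2, Δ1=-4, Δ2=4
row 1: diag=6, rhs=-15; c'=1/6, d'=-5/2
row 2: denom=4−1·1/6=23/6; d'=(48−1·-5/2)/(23/6)=303/23
back: M2=303/23
back: M1=-5/2−1/6·303/23=-108/23
M: M0=0, M1=-108/23, M2=303/23, M3=0
seg 0: a=5, c=M0/2=0, d=(M1−M0)/(6·2)=-9/23, b=Δ0−h0·(2M0+M1)/6=3/46
seg 1: a=2, c=M1/2=-54/23, d=(M2−M1)/(6·1)=137/46, b=Δ1−h1·(2M1+M2)/6=-213/46
seg 2: a=-2, c=M2/2=303/46, d=(M3−M2)/(6·1)=-101/46, b=Δ2−h2·(2M2+M3)/6=-9/23
t_q=3/2 → seg 0, τ=3/2; S=5+3/46·τ+0·τ²+-9/23·τ³=695/184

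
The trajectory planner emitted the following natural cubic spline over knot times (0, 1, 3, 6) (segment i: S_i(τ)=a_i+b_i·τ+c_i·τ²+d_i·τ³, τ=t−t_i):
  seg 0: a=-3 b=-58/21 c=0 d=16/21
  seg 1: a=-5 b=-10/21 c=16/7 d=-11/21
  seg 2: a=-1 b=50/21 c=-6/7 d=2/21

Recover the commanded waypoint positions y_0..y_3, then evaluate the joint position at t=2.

y_0 = S_0(0) = a_0 = -3
y_1 = S_1(0) = a_1 = -5
y_2 = S_2(0) = a_2 = -1
y_3 = S_2(3) = 1
t_q=2 is in segment 1 (τ=1); S_1(τ)=-26/7

y_0=-3 y_1=-5 y_2=-1 y_3=1
S(2) = -26/7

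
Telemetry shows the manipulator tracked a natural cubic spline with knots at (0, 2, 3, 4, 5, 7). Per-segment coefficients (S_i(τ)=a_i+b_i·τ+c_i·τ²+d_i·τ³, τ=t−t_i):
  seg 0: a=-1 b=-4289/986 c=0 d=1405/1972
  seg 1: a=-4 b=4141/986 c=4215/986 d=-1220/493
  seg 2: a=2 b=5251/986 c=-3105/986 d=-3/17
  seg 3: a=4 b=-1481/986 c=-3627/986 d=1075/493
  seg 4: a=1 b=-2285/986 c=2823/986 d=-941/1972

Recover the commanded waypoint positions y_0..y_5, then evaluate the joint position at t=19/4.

y_0=-1 y_1=-4 y_2=2 y_3=4 y_4=1 y_5=4
S(19/4) = 54403/31552

y_0 = S_0(0) = a_0 = -1
y_1 = S_1(0) = a_1 = -4
y_2 = S_2(0) = a_2 = 2
y_3 = S_3(0) = a_3 = 4
y_4 = S_4(0) = a_4 = 1
y_5 = S_4(2) = 4
t_q=19/4 is in segment 3 (τ=3/4); S_3(τ)=54403/31552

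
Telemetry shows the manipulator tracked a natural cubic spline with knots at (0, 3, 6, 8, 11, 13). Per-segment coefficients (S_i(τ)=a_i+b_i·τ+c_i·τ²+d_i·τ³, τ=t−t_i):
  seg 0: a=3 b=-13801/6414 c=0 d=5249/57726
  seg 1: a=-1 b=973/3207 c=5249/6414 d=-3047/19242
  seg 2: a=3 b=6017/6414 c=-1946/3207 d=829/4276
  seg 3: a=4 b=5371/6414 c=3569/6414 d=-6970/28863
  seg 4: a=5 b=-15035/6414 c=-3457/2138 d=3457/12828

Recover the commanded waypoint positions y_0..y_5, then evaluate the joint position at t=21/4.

y_0 = S_0(0) = a_0 = 3
y_1 = S_1(0) = a_1 = -1
y_2 = S_2(0) = a_2 = 3
y_3 = S_3(0) = a_3 = 4
y_4 = S_4(0) = a_4 = 5
y_5 = S_4(2) = -4
t_q=21/4 is in segment 1 (τ=9/4); S_1(τ)=276661/136832

y_0=3 y_1=-1 y_2=3 y_3=4 y_4=5 y_5=-4
S(21/4) = 276661/136832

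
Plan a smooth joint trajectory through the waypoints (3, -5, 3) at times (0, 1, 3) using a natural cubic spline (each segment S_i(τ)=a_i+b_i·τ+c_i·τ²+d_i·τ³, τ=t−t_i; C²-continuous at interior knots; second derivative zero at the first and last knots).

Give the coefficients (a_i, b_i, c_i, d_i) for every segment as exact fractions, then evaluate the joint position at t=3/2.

  seg 0: a=3 b=-10 c=0 d=2
  seg 1: a=-5 b=-4 c=6 d=-1
S(3/2) = -45/8

Δ: Δ0=-8, Δ1=4
row 1: diag=6, rhs=72; c'=1/3, d'=12
back: M1=12
M: M0=0, M1=12, M2=0
seg 0: a=3, c=M0/2=0, d=(M1−M0)/(6·1)=2, b=Δ0−h0·(2M0+M1)/6=-10
seg 1: a=-5, c=M1/2=6, d=(M2−M1)/(6·2)=-1, b=Δ1−h1·(2M1+M2)/6=-4
t_q=3/2 → seg 1, τ=1/2; S=-5+-4·τ+6·τ²+-1·τ³=-45/8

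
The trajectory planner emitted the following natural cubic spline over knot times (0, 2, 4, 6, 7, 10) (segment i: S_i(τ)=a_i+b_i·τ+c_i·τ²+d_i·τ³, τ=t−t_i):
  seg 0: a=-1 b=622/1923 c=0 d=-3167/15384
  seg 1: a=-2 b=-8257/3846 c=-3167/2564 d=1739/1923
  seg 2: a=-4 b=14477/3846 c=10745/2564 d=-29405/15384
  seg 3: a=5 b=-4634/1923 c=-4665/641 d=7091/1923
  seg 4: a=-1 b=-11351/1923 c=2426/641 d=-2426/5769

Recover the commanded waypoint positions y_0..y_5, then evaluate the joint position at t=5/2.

y_0 = S_0(0) = a_0 = -1
y_1 = S_1(0) = a_1 = -2
y_2 = S_2(0) = a_2 = -4
y_3 = S_3(0) = a_3 = 5
y_4 = S_4(0) = a_4 = -1
y_5 = S_4(3) = 4
t_q=5/2 is in segment 1 (τ=1/2); S_1(τ)=-33529/10256

y_0=-1 y_1=-2 y_2=-4 y_3=5 y_4=-1 y_5=4
S(5/2) = -33529/10256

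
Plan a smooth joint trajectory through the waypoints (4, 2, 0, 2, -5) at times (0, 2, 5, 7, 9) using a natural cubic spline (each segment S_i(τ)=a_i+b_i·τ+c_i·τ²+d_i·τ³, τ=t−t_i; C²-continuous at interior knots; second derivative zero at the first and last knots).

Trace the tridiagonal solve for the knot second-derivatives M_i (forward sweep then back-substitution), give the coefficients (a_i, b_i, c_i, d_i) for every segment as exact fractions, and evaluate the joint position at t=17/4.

  seg 0: a=4 b=-907/1032 c=0 d=-125/4128
  seg 1: a=2 b=-641/516 c=-125/688 d=257/2064
  seg 2: a=0 b=2125/2064 c=323/344 d=-3937/8256
  seg 3: a=2 b=-967/1032 c=-2645/1376 d=2645/8256
S(17/4) = -13057/44032

Δ: Δ0=-1, Δ1=-2/3, Δ2=1, Δ3=-7/2
row 1: diag=10, rhs=2; c'=3/10, d'=1/5
row 2: denom=10−3·3/10=91/10; d'=(10−3·1/5)/(91/10)=94/91
row 3: denom=8−2·20/91=688/91; d'=(-27−2·94/91)/(688/91)=-2645/688
back: M3=-2645/688
back: M2=94/91−20/91·-2645/688=323/172
back: M1=1/5−3/10·323/172=-125/344
M: M0=0, M1=-125/344, M2=323/172, M3=-2645/688, M4=0
seg 0: a=4, c=M0/2=0, d=(M1−M0)/(6·2)=-125/4128, b=Δ0−h0·(2M0+M1)/6=-907/1032
seg 1: a=2, c=M1/2=-125/688, d=(M2−M1)/(6·3)=257/2064, b=Δ1−h1·(2M1+M2)/6=-641/516
seg 2: a=0, c=M2/2=323/344, d=(M3−M2)/(6·2)=-3937/8256, b=Δ2−h2·(2M2+M3)/6=2125/2064
seg 3: a=2, c=M3/2=-2645/1376, d=(M4−M3)/(6·2)=2645/8256, b=Δ3−h3·(2M3+M4)/6=-967/1032
t_q=17/4 → seg 1, τ=9/4; S=2+-641/516·τ+-125/688·τ²+257/2064·τ³=-13057/44032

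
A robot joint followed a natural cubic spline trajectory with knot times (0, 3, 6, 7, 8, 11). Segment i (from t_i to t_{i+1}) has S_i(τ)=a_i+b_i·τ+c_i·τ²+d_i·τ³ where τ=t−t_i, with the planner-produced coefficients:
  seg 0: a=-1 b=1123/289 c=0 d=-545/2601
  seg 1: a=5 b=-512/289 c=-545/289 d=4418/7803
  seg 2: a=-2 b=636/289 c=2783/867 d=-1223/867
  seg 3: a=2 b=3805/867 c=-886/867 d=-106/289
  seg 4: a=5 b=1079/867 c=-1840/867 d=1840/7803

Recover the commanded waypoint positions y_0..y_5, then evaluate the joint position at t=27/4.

y_0 = S_0(0) = a_0 = -1
y_1 = S_1(0) = a_1 = 5
y_2 = S_2(0) = a_2 = -2
y_3 = S_3(0) = a_3 = 2
y_4 = S_4(0) = a_4 = 5
y_5 = S_4(3) = -4
t_q=27/4 is in segment 2 (τ=3/4); S_2(τ)=15925/18496

y_0=-1 y_1=5 y_2=-2 y_3=2 y_4=5 y_5=-4
S(27/4) = 15925/18496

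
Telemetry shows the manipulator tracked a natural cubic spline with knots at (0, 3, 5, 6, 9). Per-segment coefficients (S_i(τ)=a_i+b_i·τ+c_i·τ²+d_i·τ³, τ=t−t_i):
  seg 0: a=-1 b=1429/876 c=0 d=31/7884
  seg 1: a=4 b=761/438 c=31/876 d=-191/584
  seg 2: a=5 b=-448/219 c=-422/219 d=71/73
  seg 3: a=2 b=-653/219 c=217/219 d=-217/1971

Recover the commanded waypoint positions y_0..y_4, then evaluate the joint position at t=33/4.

y_0 = S_0(0) = a_0 = -1
y_1 = S_1(0) = a_1 = 4
y_2 = S_2(0) = a_2 = 5
y_3 = S_3(0) = a_3 = 2
y_4 = S_3(3) = -1
t_q=33/4 is in segment 3 (τ=9/4); S_3(τ)=-4423/4672

y_0=-1 y_1=4 y_2=5 y_3=2 y_4=-1
S(33/4) = -4423/4672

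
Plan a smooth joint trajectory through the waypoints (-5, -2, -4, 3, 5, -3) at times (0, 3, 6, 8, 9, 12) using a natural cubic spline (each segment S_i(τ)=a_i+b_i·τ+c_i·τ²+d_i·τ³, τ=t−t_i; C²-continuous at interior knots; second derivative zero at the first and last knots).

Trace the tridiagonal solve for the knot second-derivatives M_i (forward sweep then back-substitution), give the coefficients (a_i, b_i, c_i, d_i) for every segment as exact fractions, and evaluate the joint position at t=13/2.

  seg 0: a=-5 b=5945/3222 c=0 d=-2723/28998
  seg 1: a=-2 b=-1112/1611 c=-2723/3222 d=8245/28998
  seg 2: a=-4 b=6173/3222 c=2761/1611 d=-165/358
  seg 3: a=3 b=10441/3222 c=-1694/1611 d=-203/1074
  seg 4: a=5 b=919/1611 c=-5215/3222 d=5215/28998
S(13/2) = -22951/8592

Δ: Δ0=1, Δ1=-2/3, Δ2=7/2, Δ3=2, Δ4=-8/3
row 1: diag=12, rhs=-10; c'=1/4, d'=-5/6
row 2: denom=10−3·1/4=37/4; d'=(25−3·-5/6)/(37/4)=110/37
row 3: denom=6−2·8/37=206/37; d'=(-9−2·110/37)/(206/37)=-553/206
row 4: denom=8−1·37/206=1611/206; d'=(-28−1·-553/206)/(1611/206)=-5215/1611
back: M4=-5215/1611
back: M3=-553/206−37/206·-5215/1611=-3388/1611
back: M2=110/37−8/37·-3388/1611=5522/1611
back: M1=-5/6−1/4·5522/1611=-2723/1611
M: M0=0, M1=-2723/1611, M2=5522/1611, M3=-3388/1611, M4=-5215/1611, M5=0
seg 0: a=-5, c=M0/2=0, d=(M1−M0)/(6·3)=-2723/28998, b=Δ0−h0·(2M0+M1)/6=5945/3222
seg 1: a=-2, c=M1/2=-2723/3222, d=(M2−M1)/(6·3)=8245/28998, b=Δ1−h1·(2M1+M2)/6=-1112/1611
seg 2: a=-4, c=M2/2=2761/1611, d=(M3−M2)/(6·2)=-165/358, b=Δ2−h2·(2M2+M3)/6=6173/3222
seg 3: a=3, c=M3/2=-1694/1611, d=(M4−M3)/(6·1)=-203/1074, b=Δ3−h3·(2M3+M4)/6=10441/3222
seg 4: a=5, c=M4/2=-5215/3222, d=(M5−M4)/(6·3)=5215/28998, b=Δ4−h4·(2M4+M5)/6=919/1611
t_q=13/2 → seg 2, τ=1/2; S=-4+6173/3222·τ+2761/1611·τ²+-165/358·τ³=-22951/8592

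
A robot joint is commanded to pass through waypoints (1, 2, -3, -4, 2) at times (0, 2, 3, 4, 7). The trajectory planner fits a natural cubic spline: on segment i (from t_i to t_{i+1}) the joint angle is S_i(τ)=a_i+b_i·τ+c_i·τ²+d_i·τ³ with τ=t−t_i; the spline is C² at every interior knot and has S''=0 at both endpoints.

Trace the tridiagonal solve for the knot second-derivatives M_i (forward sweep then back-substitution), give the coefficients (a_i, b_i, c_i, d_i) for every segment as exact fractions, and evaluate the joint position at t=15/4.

Δ: Δ0=1/2, Δ1=-5, Δ2=-1, Δ3=2
row 1: diag=6, rhs=-33; c'=1/6, d'=-11/2
row 2: denom=4−1·1/6=23/6; d'=(24−1·-11/2)/(23/6)=177/23
row 3: denom=8−1·6/23=178/23; d'=(18−1·177/23)/(178/23)=237/178
back: M3=237/178
back: M2=177/23−6/23·237/178=654/89
back: M1=-11/2−1/6·654/89=-1197/178
M: M0=0, M1=-1197/178, M2=654/89, M3=237/178, M4=0
seg 0: a=1, c=M0/2=0, d=(M1−M0)/(6·2)=-399/712, b=Δ0−h0·(2M0+M1)/6=244/89
seg 1: a=2, c=M1/2=-1197/356, d=(M2−M1)/(6·1)=835/356, b=Δ1−h1·(2M1+M2)/6=-709/178
seg 2: a=-3, c=M2/2=327/89, d=(M3−M2)/(6·1)=-357/356, b=Δ2−h2·(2M2+M3)/6=-1307/356
seg 3: a=-4, c=M3/2=237/356, d=(M4−M3)/(6·3)=-79/1068, b=Δ3−h3·(2M3+M4)/6=119/178
t_q=15/4 → seg 2, τ=3/4; S=-3+-1307/356·τ+327/89·τ²+-357/356·τ³=-93639/22784

  seg 0: a=1 b=244/89 c=0 d=-399/712
  seg 1: a=2 b=-709/178 c=-1197/356 d=835/356
  seg 2: a=-3 b=-1307/356 c=327/89 d=-357/356
  seg 3: a=-4 b=119/178 c=237/356 d=-79/1068
S(15/4) = -93639/22784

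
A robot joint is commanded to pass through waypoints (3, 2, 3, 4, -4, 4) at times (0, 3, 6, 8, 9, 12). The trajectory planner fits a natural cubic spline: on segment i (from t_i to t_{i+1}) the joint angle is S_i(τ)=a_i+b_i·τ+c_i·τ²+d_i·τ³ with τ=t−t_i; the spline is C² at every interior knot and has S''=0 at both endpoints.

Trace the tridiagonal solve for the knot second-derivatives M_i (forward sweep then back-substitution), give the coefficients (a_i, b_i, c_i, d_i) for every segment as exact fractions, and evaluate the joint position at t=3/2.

  seg 0: a=3 b=-667/3222 c=0 d=-407/28998
  seg 1: a=2 b=-944/1611 c=-407/3222 d=4183/28998
  seg 2: a=3 b=8219/3222 c=1888/1611 d=-590/537
  seg 3: a=4 b=-19157/3222 c=-8732/1611 d=1205/358
  seg 4: a=-4 b=-10775/1611 c=15071/3222 d=-15071/28998
S(3/2) = 7567/2864

Δ: Δ0=-1/3, Δ1=1/3, Δ2=1/2, Δ3=-8, Δ4=8/3
row 1: diag=12, rhs=4; c'=1/4, d'=1/3
row 2: denom=10−3·1/4=37/4; d'=(1−3·1/3)/(37/4)=0
row 3: denom=6−2·8/37=206/37; d'=(-51−2·0)/(206/37)=-1887/206
row 4: denom=8−1·37/206=1611/206; d'=(64−1·-1887/206)/(1611/206)=15071/1611
back: M4=15071/1611
back: M3=-1887/206−37/206·15071/1611=-17464/1611
back: M2=0−8/37·-17464/1611=3776/1611
back: M1=1/3−1/4·3776/1611=-407/1611
M: M0=0, M1=-407/1611, M2=3776/1611, M3=-17464/1611, M4=15071/1611, M5=0
seg 0: a=3, c=M0/2=0, d=(M1−M0)/(6·3)=-407/28998, b=Δ0−h0·(2M0+M1)/6=-667/3222
seg 1: a=2, c=M1/2=-407/3222, d=(M2−M1)/(6·3)=4183/28998, b=Δ1−h1·(2M1+M2)/6=-944/1611
seg 2: a=3, c=M2/2=1888/1611, d=(M3−M2)/(6·2)=-590/537, b=Δ2−h2·(2M2+M3)/6=8219/3222
seg 3: a=4, c=M3/2=-8732/1611, d=(M4−M3)/(6·1)=1205/358, b=Δ3−h3·(2M3+M4)/6=-19157/3222
seg 4: a=-4, c=M4/2=15071/3222, d=(M5−M4)/(6·3)=-15071/28998, b=Δ4−h4·(2M4+M5)/6=-10775/1611
t_q=3/2 → seg 0, τ=3/2; S=3+-667/3222·τ+0·τ²+-407/28998·τ³=7567/2864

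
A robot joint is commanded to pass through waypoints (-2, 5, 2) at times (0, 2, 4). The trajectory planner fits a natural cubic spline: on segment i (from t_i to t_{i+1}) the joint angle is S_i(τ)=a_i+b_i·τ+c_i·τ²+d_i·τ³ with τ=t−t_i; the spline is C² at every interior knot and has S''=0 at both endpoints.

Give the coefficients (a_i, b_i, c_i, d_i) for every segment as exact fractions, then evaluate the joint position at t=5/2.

  seg 0: a=-2 b=19/4 c=0 d=-5/16
  seg 1: a=5 b=1 c=-15/8 d=5/16
S(5/2) = 649/128

Δ: Δ0=7/2, Δ1=-3/2
row 1: diag=8, rhs=-30; c'=1/4, d'=-15/4
back: M1=-15/4
M: M0=0, M1=-15/4, M2=0
seg 0: a=-2, c=M0/2=0, d=(M1−M0)/(6·2)=-5/16, b=Δ0−h0·(2M0+M1)/6=19/4
seg 1: a=5, c=M1/2=-15/8, d=(M2−M1)/(6·2)=5/16, b=Δ1−h1·(2M1+M2)/6=1
t_q=5/2 → seg 1, τ=1/2; S=5+1·τ+-15/8·τ²+5/16·τ³=649/128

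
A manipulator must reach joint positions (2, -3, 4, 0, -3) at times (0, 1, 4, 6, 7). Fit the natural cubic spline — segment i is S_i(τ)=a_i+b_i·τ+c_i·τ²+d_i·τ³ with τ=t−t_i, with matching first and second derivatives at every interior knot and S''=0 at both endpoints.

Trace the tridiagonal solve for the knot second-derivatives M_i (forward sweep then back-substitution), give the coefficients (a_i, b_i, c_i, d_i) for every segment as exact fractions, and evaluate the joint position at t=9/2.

  seg 0: a=2 b=-3679/591 c=0 d=724/591
  seg 1: a=-3 b=-1507/591 c=724/197 d=-1210/1773
  seg 2: a=4 b=635/591 c=-486/197 d=1099/2364
  seg 3: a=0 b=-1900/591 c=127/394 d=-127/1182
S(9/2) = 25081/6304

Δ: Δ0=-5, Δ1=7/3, Δ2=-2, Δ3=-3
row 1: diag=8, rhs=44; c'=3/8, d'=11/2
row 2: denom=10−3·3/8=71/8; d'=(-26−3·11/2)/(71/8)=-340/71
row 3: denom=6−2·16/71=394/71; d'=(-6−2·-340/71)/(394/71)=127/197
back: M3=127/197
back: M2=-340/71−16/71·127/197=-972/197
back: M1=11/2−3/8·-972/197=1448/197
M: M0=0, M1=1448/197, M2=-972/197, M3=127/197, M4=0
seg 0: a=2, c=M0/2=0, d=(M1−M0)/(6·1)=724/591, b=Δ0−h0·(2M0+M1)/6=-3679/591
seg 1: a=-3, c=M1/2=724/197, d=(M2−M1)/(6·3)=-1210/1773, b=Δ1−h1·(2M1+M2)/6=-1507/591
seg 2: a=4, c=M2/2=-486/197, d=(M3−M2)/(6·2)=1099/2364, b=Δ2−h2·(2M2+M3)/6=635/591
seg 3: a=0, c=M3/2=127/394, d=(M4−M3)/(6·1)=-127/1182, b=Δ3−h3·(2M3+M4)/6=-1900/591
t_q=9/2 → seg 2, τ=1/2; S=4+635/591·τ+-486/197·τ²+1099/2364·τ³=25081/6304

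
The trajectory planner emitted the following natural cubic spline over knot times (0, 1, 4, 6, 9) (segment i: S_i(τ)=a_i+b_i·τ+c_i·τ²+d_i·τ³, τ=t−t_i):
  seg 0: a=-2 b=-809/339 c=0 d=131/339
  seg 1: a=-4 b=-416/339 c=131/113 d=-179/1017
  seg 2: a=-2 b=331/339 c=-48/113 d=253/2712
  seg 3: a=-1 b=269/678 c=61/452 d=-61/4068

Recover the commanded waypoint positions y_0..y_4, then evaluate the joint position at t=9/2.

y_0 = S_0(0) = a_0 = -2
y_1 = S_1(0) = a_1 = -4
y_2 = S_2(0) = a_2 = -2
y_3 = S_3(0) = a_3 = -1
y_4 = S_3(3) = 1
t_q=9/2 is in segment 2 (τ=1/2); S_2(τ)=-11617/7232

y_0=-2 y_1=-4 y_2=-2 y_3=-1 y_4=1
S(9/2) = -11617/7232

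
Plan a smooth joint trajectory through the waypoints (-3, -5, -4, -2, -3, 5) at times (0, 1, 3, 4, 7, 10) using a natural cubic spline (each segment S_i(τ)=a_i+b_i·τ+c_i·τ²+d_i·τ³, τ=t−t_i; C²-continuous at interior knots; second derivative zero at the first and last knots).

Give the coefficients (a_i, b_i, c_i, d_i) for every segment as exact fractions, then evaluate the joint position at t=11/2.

Δ: Δ0=-2, Δ1=1/2, Δ2=2, Δ3=-1/3, Δ4=8/3
row 1: diag=6, rhs=15; c'=1/3, d'=5/2
row 2: denom=6−2·1/3=16/3; d'=(9−2·5/2)/(16/3)=3/4
row 3: denom=8−1·3/16=125/16; d'=(-14−1·3/4)/(125/16)=-236/125
row 4: denom=12−3·48/125=1356/125; d'=(18−3·-236/125)/(1356/125)=493/226
back: M4=493/226
back: M3=-236/125−48/125·493/226=-308/113
back: M2=3/4−3/16·-308/113=285/226
back: M1=5/2−1/3·285/226=235/113
M: M0=0, M1=235/113, M2=285/226, M3=-308/113, M4=493/226, M5=0
seg 0: a=-3, c=M0/2=0, d=(M1−M0)/(6·1)=235/678, b=Δ0−h0·(2M0+M1)/6=-1591/678
seg 1: a=-5, c=M1/2=235/226, d=(M2−M1)/(6·2)=-185/2712, b=Δ1−h1·(2M1+M2)/6=-443/339
seg 2: a=-4, c=M2/2=285/452, d=(M3−M2)/(6·1)=-901/1356, b=Δ2−h2·(2M2+M3)/6=1379/678
seg 3: a=-2, c=M3/2=-154/113, d=(M4−M3)/(6·3)=1109/4068, b=Δ3−h3·(2M3+M4)/6=1765/1356
seg 4: a=-3, c=M4/2=493/452, d=(M5−M4)/(6·3)=-493/4068, b=Δ4−h4·(2M4+M5)/6=329/678
t_q=11/2 → seg 3, τ=3/2; S=-2+1765/1356·τ+-154/113·τ²+1109/4068·τ³=-7933/3616

  seg 0: a=-3 b=-1591/678 c=0 d=235/678
  seg 1: a=-5 b=-443/339 c=235/226 d=-185/2712
  seg 2: a=-4 b=1379/678 c=285/452 d=-901/1356
  seg 3: a=-2 b=1765/1356 c=-154/113 d=1109/4068
  seg 4: a=-3 b=329/678 c=493/452 d=-493/4068
S(11/2) = -7933/3616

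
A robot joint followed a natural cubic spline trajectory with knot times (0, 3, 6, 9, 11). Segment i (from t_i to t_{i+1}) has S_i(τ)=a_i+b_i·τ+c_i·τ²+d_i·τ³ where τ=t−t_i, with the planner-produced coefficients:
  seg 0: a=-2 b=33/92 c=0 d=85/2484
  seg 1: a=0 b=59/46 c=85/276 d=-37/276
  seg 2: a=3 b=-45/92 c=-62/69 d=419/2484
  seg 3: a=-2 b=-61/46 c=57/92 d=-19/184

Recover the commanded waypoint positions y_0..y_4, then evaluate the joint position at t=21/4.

y_0=-2 y_1=0 y_2=3 y_3=-2 y_4=-3
S(21/4) = 747/256

y_0 = S_0(0) = a_0 = -2
y_1 = S_1(0) = a_1 = 0
y_2 = S_2(0) = a_2 = 3
y_3 = S_3(0) = a_3 = -2
y_4 = S_3(2) = -3
t_q=21/4 is in segment 1 (τ=9/4); S_1(τ)=747/256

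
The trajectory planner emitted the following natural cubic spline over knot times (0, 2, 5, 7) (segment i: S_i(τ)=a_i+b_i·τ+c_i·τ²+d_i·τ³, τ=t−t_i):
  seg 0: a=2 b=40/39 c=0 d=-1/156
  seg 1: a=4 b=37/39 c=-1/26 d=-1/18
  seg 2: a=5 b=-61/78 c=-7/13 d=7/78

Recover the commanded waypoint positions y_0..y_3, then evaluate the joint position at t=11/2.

y_0 = S_0(0) = a_0 = 2
y_1 = S_1(0) = a_1 = 4
y_2 = S_2(0) = a_2 = 5
y_3 = S_2(2) = 2
t_q=11/2 is in segment 2 (τ=1/2); S_2(τ)=933/208

y_0=2 y_1=4 y_2=5 y_3=2
S(11/2) = 933/208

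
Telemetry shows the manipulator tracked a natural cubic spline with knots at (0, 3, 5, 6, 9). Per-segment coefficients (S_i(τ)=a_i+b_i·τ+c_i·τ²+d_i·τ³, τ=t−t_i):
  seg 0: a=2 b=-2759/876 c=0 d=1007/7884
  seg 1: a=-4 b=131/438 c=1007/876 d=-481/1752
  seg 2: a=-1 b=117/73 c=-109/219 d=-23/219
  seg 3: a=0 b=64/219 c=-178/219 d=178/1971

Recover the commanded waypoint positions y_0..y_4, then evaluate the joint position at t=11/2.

y_0=2 y_1=-4 y_2=-1 y_3=0 y_4=-4
S(11/2) = -589/1752

y_0 = S_0(0) = a_0 = 2
y_1 = S_1(0) = a_1 = -4
y_2 = S_2(0) = a_2 = -1
y_3 = S_3(0) = a_3 = 0
y_4 = S_3(3) = -4
t_q=11/2 is in segment 2 (τ=1/2); S_2(τ)=-589/1752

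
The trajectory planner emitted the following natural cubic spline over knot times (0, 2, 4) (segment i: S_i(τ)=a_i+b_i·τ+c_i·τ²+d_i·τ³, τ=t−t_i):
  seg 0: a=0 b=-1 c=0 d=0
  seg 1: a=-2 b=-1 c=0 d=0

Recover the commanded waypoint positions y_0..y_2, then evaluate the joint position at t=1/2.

y_0 = S_0(0) = a_0 = 0
y_1 = S_1(0) = a_1 = -2
y_2 = S_1(2) = -4
t_q=1/2 is in segment 0 (τ=1/2); S_0(τ)=-1/2

y_0=0 y_1=-2 y_2=-4
S(1/2) = -1/2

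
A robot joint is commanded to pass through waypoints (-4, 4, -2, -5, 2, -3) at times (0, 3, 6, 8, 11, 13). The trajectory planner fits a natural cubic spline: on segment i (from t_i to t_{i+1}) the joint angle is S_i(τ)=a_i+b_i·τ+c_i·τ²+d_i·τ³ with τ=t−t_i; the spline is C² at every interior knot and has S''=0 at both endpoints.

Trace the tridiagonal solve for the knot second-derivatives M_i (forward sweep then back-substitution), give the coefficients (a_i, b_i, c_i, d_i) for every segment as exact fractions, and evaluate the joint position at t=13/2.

  seg 0: a=-4 b=24863/6414 c=0 d=-7759/57726
  seg 1: a=4 b=793/3207 c=-7759/6414 d=8863/57726
  seg 2: a=-2 b=-18379/6414 c=184/1069 d=3275/12828
  seg 3: a=-5 b=5687/6414 c=3643/2138 d=-1306/3207
  seg 4: a=2 b=737/6414 c=-4193/2138 d=4193/12828
S(13/2) = -114863/34208

Δ: Δ0=8/3, Δ1=-2, Δ2=-3/2, Δ3=7/3, Δ4=-5/2
row 1: diag=12, rhs=-28; c'=1/4, d'=-7/3
row 2: denom=10−3·1/4=37/4; d'=(3−3·-7/3)/(37/4)=40/37
row 3: denom=10−2·8/37=354/37; d'=(23−2·40/37)/(354/37)=257/118
row 4: denom=10−3·37/118=1069/118; d'=(-29−3·257/118)/(1069/118)=-4193/1069
back: M4=-4193/1069
back: M3=257/118−37/118·-4193/1069=3643/1069
back: M2=40/37−8/37·3643/1069=368/1069
back: M1=-7/3−1/4·368/1069=-7759/3207
M: M0=0, M1=-7759/3207, M2=368/1069, M3=3643/1069, M4=-4193/1069, M5=0
seg 0: a=-4, c=M0/2=0, d=(M1−M0)/(6·3)=-7759/57726, b=Δ0−h0·(2M0+M1)/6=24863/6414
seg 1: a=4, c=M1/2=-7759/6414, d=(M2−M1)/(6·3)=8863/57726, b=Δ1−h1·(2M1+M2)/6=793/3207
seg 2: a=-2, c=M2/2=184/1069, d=(M3−M2)/(6·2)=3275/12828, b=Δ2−h2·(2M2+M3)/6=-18379/6414
seg 3: a=-5, c=M3/2=3643/2138, d=(M4−M3)/(6·3)=-1306/3207, b=Δ3−h3·(2M3+M4)/6=5687/6414
seg 4: a=2, c=M4/2=-4193/2138, d=(M5−M4)/(6·2)=4193/12828, b=Δ4−h4·(2M4+M5)/6=737/6414
t_q=13/2 → seg 2, τ=1/2; S=-2+-18379/6414·τ+184/1069·τ²+3275/12828·τ³=-114863/34208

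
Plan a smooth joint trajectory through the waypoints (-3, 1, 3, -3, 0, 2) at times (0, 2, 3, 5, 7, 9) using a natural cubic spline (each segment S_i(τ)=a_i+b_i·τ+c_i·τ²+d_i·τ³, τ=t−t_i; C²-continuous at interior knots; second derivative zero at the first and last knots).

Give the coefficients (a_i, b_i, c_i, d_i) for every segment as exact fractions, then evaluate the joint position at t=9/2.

  seg 0: a=-3 b=767/477 c=0 d=187/1908
  seg 1: a=1 b=1328/477 c=187/318 d=-1309/954
  seg 2: a=3 b=-149/954 c=-187/53 d=4019/3816
  seg 3: a=-3 b=-778/477 c=1775/636 d=-1169/1908
  seg 4: a=0 b=1040/477 c=-563/636 d=563/3816
S(9/2) = -16469/10176

Δ: Δ0=2, Δ1=2, Δ2=-3, Δ3=3/2, Δ4=1
row 1: diag=6, rhs=0; c'=1/6, d'=0
row 2: denom=6−1·1/6=35/6; d'=(-30−1·0)/(35/6)=-36/7
row 3: denom=8−2·12/35=256/35; d'=(27−2·-36/7)/(256/35)=1305/256
row 4: denom=8−2·35/128=477/64; d'=(-3−2·1305/256)/(477/64)=-563/318
back: M4=-563/318
back: M3=1305/256−35/128·-563/318=1775/318
back: M2=-36/7−12/35·1775/318=-374/53
back: M1=0−1/6·-374/53=187/159
M: M0=0, M1=187/159, M2=-374/53, M3=1775/318, M4=-563/318, M5=0
seg 0: a=-3, c=M0/2=0, d=(M1−M0)/(6·2)=187/1908, b=Δ0−h0·(2M0+M1)/6=767/477
seg 1: a=1, c=M1/2=187/318, d=(M2−M1)/(6·1)=-1309/954, b=Δ1−h1·(2M1+M2)/6=1328/477
seg 2: a=3, c=M2/2=-187/53, d=(M3−M2)/(6·2)=4019/3816, b=Δ2−h2·(2M2+M3)/6=-149/954
seg 3: a=-3, c=M3/2=1775/636, d=(M4−M3)/(6·2)=-1169/1908, b=Δ3−h3·(2M3+M4)/6=-778/477
seg 4: a=0, c=M4/2=-563/636, d=(M5−M4)/(6·2)=563/3816, b=Δ4−h4·(2M4+M5)/6=1040/477
t_q=9/2 → seg 2, τ=3/2; S=3+-149/954·τ+-187/53·τ²+4019/3816·τ³=-16469/10176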